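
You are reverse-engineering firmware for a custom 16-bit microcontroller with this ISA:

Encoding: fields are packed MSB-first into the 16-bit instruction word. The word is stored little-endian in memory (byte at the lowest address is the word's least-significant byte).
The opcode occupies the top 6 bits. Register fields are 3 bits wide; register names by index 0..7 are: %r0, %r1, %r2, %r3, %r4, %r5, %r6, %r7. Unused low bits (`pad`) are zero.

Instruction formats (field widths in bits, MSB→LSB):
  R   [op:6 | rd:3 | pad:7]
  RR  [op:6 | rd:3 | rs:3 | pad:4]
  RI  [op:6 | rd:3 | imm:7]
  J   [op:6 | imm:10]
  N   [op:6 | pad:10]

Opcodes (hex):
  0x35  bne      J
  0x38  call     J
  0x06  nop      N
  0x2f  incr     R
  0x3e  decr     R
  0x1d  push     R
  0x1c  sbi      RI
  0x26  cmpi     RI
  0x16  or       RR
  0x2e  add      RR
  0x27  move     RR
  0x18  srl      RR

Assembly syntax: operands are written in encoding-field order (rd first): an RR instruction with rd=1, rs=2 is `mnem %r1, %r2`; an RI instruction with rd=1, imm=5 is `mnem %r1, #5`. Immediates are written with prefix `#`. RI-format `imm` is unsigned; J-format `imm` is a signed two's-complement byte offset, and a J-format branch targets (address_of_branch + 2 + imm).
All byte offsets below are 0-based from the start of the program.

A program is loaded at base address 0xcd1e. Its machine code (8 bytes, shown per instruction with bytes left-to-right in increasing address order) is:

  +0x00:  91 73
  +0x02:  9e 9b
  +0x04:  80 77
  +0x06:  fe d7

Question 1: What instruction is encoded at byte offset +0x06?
off 0x06: read fe d7 as little → 0xd7fe
  top 6b → 0x35 → bne [J]
  imm@[9:0]=0x3fe (s10→-2) ⇒ #-2

bne #-2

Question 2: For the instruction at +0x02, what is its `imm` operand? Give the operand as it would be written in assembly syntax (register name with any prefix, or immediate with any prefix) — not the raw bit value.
#30

+0x02: 9e 9b ⇒ word 0x9b9e (little)
  opcode bits[15:10]=0x26: cmpi/RI
  rd: (w>>7)&0x7=0x7 → %r7
  imm: (w>>0)&0x7f=0x1e → #30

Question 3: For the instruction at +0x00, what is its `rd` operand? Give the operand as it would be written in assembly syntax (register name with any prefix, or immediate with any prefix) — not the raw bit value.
%r7

@+00  little-endian(91 73) = 0x7391
  op=0x7391>>10=0x1c ⇒ sbi (RI)
  rd@[9:7]=0x7 ⇒ %r7
  imm@[6:0]=0x11 ⇒ #17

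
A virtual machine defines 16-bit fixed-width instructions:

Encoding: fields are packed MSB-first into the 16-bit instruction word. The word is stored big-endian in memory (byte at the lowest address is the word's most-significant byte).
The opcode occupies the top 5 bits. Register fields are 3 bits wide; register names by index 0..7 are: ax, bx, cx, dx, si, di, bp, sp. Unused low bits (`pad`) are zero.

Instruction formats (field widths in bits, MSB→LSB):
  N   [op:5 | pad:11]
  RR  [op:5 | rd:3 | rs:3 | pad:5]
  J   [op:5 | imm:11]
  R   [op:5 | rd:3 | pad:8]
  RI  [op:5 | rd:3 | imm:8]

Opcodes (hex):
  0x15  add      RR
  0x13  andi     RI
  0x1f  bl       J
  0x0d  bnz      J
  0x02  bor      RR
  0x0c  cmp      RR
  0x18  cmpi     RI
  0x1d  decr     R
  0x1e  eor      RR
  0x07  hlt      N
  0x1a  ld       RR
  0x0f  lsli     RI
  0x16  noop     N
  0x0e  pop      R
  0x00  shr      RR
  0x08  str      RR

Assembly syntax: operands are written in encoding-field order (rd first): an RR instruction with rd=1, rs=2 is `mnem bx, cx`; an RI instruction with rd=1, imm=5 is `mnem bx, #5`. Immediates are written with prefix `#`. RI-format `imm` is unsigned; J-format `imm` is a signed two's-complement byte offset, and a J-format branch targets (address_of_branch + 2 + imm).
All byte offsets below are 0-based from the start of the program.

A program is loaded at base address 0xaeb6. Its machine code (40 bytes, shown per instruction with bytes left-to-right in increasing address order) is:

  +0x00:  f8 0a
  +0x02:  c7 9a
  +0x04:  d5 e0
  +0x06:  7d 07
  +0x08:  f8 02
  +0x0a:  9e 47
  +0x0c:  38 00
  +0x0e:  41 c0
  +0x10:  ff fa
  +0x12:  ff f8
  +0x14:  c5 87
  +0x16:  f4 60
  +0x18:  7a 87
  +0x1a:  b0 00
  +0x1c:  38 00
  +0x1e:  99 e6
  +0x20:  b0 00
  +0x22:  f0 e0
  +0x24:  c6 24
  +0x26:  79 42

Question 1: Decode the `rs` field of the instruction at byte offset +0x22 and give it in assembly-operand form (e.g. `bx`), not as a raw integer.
off 0x22: read f0 e0 as big → 0xf0e0
  top 5b → 0x1e → eor [RR]
  [10:8] rd=0 = ax
  [7:5] rs=7 = sp

sp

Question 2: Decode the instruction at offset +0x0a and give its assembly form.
[0a] 9e 47 → 0x9e47
  top 5b → 0x13 → andi [RI]
  [10:8] rd=6 = bp
  [7:0] imm=71 = #71

andi bp, #71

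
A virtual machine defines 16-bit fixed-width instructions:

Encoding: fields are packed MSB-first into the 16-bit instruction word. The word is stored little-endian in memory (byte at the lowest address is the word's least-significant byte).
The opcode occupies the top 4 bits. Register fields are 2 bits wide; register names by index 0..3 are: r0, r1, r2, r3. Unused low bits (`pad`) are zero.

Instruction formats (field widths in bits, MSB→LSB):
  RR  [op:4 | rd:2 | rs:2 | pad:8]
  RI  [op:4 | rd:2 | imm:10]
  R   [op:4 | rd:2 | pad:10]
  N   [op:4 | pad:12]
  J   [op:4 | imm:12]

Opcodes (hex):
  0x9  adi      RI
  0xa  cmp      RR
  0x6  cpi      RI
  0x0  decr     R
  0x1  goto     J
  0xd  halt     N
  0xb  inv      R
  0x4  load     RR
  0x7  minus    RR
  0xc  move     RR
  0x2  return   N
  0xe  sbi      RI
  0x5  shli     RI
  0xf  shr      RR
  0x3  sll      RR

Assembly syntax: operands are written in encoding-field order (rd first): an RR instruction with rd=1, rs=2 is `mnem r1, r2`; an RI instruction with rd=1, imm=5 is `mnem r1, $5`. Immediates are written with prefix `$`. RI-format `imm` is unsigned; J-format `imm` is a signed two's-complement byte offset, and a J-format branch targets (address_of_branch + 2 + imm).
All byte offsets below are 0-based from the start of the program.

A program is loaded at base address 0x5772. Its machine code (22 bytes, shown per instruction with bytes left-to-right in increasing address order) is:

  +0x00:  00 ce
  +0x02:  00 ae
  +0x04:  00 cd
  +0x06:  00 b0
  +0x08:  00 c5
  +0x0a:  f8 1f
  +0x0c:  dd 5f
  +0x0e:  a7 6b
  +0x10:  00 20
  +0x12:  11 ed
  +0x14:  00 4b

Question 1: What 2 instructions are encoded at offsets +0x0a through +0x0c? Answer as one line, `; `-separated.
goto $-8; shli r3, $989

@+0a  little-endian(f8 1f) = 0x1ff8
  opcode bits[15:12]=0x1: goto/J
  [11:0] imm=4088 (s12→-8) = $-8
@+0c  little-endian(dd 5f) = 0x5fdd
  opcode bits[15:12]=0x5: shli/RI
  [11:10] rd=3 = r3
  [9:0] imm=989 = $989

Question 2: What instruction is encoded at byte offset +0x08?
move r1, r1

off 0x08: read 00 c5 as little → 0xc500
  top 4b → 0xc → move [RR]
  rd: (w>>10)&0x3=0x1 → r1
  rs: (w>>8)&0x3=0x1 → r1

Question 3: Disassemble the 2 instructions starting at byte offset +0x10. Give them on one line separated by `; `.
[10] 00 20 → 0x2000
  op=0x2000>>12=0x2 ⇒ return (N)
[12] 11 ed → 0xed11
  op=0xed11>>12=0xe ⇒ sbi (RI)
  rd@[11:10]=0x3 ⇒ r3
  imm@[9:0]=0x111 ⇒ $273

return; sbi r3, $273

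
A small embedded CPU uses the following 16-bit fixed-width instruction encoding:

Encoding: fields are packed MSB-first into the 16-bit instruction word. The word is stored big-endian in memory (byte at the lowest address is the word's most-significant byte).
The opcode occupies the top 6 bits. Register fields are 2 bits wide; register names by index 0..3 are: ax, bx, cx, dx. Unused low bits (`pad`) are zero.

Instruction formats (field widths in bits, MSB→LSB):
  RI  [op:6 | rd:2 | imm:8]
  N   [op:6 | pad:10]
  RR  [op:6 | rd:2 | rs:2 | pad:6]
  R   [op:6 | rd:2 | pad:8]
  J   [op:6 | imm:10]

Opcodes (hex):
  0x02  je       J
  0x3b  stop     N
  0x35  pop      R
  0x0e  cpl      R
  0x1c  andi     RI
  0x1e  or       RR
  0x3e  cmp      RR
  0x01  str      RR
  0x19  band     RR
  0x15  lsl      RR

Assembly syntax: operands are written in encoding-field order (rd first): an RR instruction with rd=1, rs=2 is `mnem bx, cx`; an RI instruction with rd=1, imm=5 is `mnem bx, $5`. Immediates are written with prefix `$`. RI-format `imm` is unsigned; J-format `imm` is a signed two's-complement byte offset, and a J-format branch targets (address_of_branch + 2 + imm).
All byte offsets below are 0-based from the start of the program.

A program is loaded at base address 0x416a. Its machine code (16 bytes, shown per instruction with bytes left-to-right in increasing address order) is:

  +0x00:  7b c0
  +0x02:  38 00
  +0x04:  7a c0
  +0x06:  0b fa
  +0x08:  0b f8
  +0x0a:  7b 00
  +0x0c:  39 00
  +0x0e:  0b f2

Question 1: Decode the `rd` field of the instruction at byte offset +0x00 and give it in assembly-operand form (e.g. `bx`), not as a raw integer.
dx

[00] 7b c0 → 0x7bc0
  top 6b → 0x1e → or [RR]
  [9:8] rd=3 = dx
  [7:6] rs=3 = dx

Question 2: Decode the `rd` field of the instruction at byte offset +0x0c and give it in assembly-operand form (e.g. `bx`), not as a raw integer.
bx

[0c] 39 00 → 0x3900
  op=0x3900>>10=0xe ⇒ cpl (R)
  [9:8] rd=1 = bx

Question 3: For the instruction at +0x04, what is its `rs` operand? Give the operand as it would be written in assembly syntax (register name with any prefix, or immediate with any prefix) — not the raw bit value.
@+04  big-endian(7a c0) = 0x7ac0
  top 6b → 0x1e → or [RR]
  [9:8] rd=2 = cx
  [7:6] rs=3 = dx

dx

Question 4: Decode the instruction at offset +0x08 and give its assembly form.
+0x08: 0b f8 ⇒ word 0x0bf8 (big)
  top 6b → 0x2 → je [J]
  imm: (w>>0)&0x3ff=0x3f8 (s10→-8) → $-8

je $-8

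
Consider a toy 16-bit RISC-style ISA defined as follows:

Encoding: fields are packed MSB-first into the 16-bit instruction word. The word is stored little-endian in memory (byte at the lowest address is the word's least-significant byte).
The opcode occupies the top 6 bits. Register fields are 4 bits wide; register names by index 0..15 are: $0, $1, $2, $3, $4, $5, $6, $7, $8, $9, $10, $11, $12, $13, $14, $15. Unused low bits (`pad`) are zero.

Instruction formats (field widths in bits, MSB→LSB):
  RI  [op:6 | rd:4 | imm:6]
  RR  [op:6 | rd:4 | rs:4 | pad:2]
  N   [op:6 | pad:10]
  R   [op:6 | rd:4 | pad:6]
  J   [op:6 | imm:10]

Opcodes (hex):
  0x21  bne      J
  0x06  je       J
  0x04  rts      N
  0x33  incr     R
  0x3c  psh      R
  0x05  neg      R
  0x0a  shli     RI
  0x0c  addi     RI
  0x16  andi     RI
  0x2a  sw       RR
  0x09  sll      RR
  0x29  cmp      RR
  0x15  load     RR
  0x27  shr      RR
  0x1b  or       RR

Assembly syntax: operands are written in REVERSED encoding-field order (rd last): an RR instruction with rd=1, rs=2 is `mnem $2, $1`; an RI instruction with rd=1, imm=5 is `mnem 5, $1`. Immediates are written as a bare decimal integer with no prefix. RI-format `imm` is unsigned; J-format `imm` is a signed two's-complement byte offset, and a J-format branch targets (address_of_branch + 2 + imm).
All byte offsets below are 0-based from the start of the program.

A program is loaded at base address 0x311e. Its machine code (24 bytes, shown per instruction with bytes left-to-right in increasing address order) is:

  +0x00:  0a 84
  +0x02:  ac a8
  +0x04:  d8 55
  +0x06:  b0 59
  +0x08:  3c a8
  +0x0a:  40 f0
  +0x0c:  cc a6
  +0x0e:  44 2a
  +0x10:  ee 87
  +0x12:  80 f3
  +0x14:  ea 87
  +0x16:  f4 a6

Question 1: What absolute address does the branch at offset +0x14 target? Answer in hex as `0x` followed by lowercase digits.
+0x14: ea 87 ⇒ word 0x87ea (little)
  opcode bits[15:10]=0x21: bne/J
  imm: (w>>0)&0x3ff=0x3ea (s10→-22) → -22
  target = base 0x311e + off 0x14 + 2 + imm -22 = 0x311e

0x311e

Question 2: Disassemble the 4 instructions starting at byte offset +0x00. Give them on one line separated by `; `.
@+00  little-endian(0a 84) = 0x840a
  op=0x840a>>10=0x21 ⇒ bne (J)
  imm@[9:0]=0xa ⇒ 10
@+02  little-endian(ac a8) = 0xa8ac
  op=0xa8ac>>10=0x2a ⇒ sw (RR)
  rd@[9:6]=0x2 ⇒ $2
  rs@[5:2]=0xb ⇒ $11
@+04  little-endian(d8 55) = 0x55d8
  op=0x55d8>>10=0x15 ⇒ load (RR)
  rd@[9:6]=0x7 ⇒ $7
  rs@[5:2]=0x6 ⇒ $6
@+06  little-endian(b0 59) = 0x59b0
  op=0x59b0>>10=0x16 ⇒ andi (RI)
  rd@[9:6]=0x6 ⇒ $6
  imm@[5:0]=0x30 ⇒ 48

bne 10; sw $11, $2; load $6, $7; andi 48, $6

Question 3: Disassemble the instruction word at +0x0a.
@+0a  little-endian(40 f0) = 0xf040
  top 6b → 0x3c → psh [R]
  rd: (w>>6)&0xf=0x1 → $1

psh $1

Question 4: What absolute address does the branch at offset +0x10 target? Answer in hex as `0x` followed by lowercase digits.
0x311e

+0x10: ee 87 ⇒ word 0x87ee (little)
  top 6b → 0x21 → bne [J]
  [9:0] imm=1006 (s10→-18) = -18
  target = base 0x311e + off 0x10 + 2 + imm -18 = 0x311e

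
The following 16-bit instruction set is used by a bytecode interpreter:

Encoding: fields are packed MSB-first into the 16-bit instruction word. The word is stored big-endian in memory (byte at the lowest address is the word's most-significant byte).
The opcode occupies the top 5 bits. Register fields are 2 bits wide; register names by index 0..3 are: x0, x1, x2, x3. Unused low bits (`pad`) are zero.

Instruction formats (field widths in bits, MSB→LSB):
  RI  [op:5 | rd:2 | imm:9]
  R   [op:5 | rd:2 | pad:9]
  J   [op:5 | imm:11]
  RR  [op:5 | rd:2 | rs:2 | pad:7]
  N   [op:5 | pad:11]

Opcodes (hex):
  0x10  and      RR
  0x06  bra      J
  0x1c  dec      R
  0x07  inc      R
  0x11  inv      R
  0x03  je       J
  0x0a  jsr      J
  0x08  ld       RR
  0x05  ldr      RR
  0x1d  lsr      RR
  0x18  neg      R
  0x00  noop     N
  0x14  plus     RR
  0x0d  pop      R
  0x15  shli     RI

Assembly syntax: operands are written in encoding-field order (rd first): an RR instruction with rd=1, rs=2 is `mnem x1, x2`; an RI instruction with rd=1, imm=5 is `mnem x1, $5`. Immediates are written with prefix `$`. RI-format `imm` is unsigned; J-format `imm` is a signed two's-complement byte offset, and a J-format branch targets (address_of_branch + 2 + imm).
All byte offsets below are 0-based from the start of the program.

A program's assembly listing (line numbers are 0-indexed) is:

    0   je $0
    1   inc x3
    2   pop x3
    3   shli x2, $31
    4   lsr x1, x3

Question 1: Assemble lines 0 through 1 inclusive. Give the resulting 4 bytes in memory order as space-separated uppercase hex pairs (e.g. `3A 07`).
0. je fields op=0x3:5|imm=0:11 → word 1800h → 18 00
1. inc fields op=0x7:5|rd=3:2|pad=0:9 → word 3e00h → 3e 00

18 00 3E 00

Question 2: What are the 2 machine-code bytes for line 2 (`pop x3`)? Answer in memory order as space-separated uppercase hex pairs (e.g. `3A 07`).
6E 00

2. pop fields op=0xd:5|rd=3:2|pad=0:9 → word 6e00h → 6e 00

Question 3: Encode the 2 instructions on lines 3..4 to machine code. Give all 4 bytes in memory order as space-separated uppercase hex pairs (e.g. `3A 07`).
3. shli fields op=0x15:5|rd=2:2|imm=31:9 → word ac1fh → ac 1f
4. lsr fields op=0x1d:5|rd=1:2|rs=3:2|pad=0:7 → word eb80h → eb 80

AC 1F EB 80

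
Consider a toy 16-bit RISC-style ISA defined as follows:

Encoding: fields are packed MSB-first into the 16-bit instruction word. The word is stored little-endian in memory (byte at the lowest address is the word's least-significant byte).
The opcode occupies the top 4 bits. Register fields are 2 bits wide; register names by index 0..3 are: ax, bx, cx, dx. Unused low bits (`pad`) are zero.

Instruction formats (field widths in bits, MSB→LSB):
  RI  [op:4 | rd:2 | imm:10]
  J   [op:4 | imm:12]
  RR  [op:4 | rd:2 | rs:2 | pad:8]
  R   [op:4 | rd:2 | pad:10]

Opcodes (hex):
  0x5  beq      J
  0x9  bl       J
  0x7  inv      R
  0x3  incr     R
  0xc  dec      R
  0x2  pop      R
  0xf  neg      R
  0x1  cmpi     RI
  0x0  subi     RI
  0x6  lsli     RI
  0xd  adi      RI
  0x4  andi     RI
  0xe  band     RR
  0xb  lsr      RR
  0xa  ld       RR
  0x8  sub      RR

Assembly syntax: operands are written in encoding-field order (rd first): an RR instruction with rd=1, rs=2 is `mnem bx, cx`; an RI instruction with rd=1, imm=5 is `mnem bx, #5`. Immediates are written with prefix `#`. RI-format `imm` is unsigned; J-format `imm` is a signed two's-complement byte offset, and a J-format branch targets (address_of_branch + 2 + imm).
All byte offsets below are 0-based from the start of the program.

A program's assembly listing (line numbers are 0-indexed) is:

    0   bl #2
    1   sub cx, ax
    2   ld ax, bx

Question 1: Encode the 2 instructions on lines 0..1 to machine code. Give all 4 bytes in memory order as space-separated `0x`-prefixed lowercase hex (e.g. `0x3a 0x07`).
0. bl fields op=0x9:4|imm=2:12 → word 9002h → 02 90
1. sub fields op=0x8:4|rd=2:2|rs=0:2|pad=0:8 → word 8800h → 00 88

0x02 0x90 0x00 0x88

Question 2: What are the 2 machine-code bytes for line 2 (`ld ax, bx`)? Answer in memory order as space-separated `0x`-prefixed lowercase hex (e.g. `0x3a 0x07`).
2. ld fields op=0xa:4|rd=0:2|rs=1:2|pad=0:8 → word a100h → 00 a1

0x00 0xa1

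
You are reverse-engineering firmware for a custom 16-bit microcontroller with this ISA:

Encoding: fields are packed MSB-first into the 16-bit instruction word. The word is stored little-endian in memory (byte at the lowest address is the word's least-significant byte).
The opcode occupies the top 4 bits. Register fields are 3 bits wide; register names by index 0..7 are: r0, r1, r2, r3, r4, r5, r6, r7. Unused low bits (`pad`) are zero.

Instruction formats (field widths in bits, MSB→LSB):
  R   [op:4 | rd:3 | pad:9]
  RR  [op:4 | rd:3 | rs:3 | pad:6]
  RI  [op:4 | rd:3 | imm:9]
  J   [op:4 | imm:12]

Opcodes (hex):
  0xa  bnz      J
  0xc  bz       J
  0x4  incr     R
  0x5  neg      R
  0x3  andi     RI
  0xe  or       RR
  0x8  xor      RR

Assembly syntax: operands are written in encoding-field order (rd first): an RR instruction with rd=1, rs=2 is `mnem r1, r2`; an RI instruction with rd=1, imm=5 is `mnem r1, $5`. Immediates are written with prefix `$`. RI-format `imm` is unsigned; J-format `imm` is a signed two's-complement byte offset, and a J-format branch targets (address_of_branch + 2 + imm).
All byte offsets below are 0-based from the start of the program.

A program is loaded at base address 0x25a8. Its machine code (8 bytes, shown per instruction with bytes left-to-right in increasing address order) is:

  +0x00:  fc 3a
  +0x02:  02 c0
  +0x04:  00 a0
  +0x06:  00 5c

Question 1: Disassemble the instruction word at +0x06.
@+06  little-endian(00 5c) = 0x5c00
  top 4b → 0x5 → neg [R]
  rd@[11:9]=0x6 ⇒ r6

neg r6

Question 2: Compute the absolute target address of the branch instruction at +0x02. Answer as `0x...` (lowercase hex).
@+02  little-endian(02 c0) = 0xc002
  opcode bits[15:12]=0xc: bz/J
  [11:0] imm=2 = $2
  target = base 0x25a8 + off 0x02 + 2 + imm 2 = 0x25ae

0x25ae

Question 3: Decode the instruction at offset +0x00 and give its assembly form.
andi r5, $252

off 0x00: read fc 3a as little → 0x3afc
  opcode bits[15:12]=0x3: andi/RI
  rd: (w>>9)&0x7=0x5 → r5
  imm: (w>>0)&0x1ff=0xfc → $252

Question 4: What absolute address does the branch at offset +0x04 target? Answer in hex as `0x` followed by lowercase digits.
+0x04: 00 a0 ⇒ word 0xa000 (little)
  op=0xa000>>12=0xa ⇒ bnz (J)
  imm: (w>>0)&0xfff=0x0 → $0
  target = base 0x25a8 + off 0x04 + 2 + imm 0 = 0x25ae

0x25ae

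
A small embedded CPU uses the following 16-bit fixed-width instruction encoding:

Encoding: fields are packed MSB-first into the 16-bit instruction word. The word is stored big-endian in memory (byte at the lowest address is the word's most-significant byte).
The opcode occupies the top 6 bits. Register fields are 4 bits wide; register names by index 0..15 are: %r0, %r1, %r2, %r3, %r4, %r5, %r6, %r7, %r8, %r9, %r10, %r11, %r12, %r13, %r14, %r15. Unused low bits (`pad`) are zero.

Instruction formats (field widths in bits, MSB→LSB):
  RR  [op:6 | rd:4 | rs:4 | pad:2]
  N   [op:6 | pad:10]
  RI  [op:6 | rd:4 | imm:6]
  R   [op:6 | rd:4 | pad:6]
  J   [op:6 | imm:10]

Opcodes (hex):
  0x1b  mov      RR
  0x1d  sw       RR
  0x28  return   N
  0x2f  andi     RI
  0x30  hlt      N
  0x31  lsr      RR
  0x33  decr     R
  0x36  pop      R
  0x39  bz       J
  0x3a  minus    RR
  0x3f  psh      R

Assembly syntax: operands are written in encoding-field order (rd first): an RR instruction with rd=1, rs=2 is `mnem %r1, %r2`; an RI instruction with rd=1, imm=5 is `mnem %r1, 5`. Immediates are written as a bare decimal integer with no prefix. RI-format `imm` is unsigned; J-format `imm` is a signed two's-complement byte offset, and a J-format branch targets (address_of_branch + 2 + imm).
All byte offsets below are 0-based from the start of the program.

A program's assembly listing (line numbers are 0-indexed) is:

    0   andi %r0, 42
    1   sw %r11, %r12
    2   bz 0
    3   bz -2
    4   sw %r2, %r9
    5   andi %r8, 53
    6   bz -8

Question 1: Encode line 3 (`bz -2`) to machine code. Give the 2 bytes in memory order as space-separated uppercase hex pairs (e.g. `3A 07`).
3. bz fields op=0x39:6|imm=-2:10 → word e7feh → e7 fe

E7 FE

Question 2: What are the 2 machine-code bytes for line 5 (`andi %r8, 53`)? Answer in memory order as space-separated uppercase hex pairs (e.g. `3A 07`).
BE 35

L5: andi op=0x2f:6|rd=8:4|imm=53:6 ⇒ 0xbe35 ⇒ big be 35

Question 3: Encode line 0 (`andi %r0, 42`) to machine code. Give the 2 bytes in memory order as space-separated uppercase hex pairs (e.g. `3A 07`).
BC 2A

0. andi fields op=0x2f:6|rd=0:4|imm=42:6 → word bc2ah → bc 2a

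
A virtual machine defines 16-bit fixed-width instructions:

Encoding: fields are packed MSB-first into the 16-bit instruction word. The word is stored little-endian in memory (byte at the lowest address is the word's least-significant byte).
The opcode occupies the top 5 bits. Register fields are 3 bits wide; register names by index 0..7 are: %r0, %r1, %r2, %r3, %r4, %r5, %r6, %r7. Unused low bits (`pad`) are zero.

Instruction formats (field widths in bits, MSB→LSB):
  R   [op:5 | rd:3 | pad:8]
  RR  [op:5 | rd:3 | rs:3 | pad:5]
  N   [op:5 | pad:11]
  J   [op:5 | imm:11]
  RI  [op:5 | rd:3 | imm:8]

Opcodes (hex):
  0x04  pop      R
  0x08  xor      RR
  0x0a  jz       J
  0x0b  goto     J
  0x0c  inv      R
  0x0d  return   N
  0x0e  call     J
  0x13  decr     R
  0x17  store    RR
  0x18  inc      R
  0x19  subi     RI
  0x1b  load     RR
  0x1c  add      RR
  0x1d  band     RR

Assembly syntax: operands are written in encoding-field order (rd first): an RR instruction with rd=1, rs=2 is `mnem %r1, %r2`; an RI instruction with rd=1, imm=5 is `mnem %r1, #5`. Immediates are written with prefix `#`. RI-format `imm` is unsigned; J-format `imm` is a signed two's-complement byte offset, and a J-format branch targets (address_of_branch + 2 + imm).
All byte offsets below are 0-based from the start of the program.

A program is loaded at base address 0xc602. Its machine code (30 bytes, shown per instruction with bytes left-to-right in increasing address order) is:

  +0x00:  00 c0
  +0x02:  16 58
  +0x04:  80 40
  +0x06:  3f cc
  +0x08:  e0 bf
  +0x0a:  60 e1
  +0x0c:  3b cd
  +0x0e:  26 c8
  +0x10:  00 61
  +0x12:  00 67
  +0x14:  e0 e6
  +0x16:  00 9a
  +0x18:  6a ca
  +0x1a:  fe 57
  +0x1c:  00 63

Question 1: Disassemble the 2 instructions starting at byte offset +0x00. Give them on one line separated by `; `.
inc %r0; goto #22

@+00  little-endian(00 c0) = 0xc000
  op=0xc000>>11=0x18 ⇒ inc (R)
  [10:8] rd=0 = %r0
@+02  little-endian(16 58) = 0x5816
  op=0x5816>>11=0xb ⇒ goto (J)
  [10:0] imm=22 = #22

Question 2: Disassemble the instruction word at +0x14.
add %r6, %r7

@+14  little-endian(e0 e6) = 0xe6e0
  opcode bits[15:11]=0x1c: add/RR
  [10:8] rd=6 = %r6
  [7:5] rs=7 = %r7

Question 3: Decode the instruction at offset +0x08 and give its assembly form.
off 0x08: read e0 bf as little → 0xbfe0
  op=0xbfe0>>11=0x17 ⇒ store (RR)
  rd@[10:8]=0x7 ⇒ %r7
  rs@[7:5]=0x7 ⇒ %r7

store %r7, %r7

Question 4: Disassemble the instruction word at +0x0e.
off 0x0e: read 26 c8 as little → 0xc826
  op=0xc826>>11=0x19 ⇒ subi (RI)
  [10:8] rd=0 = %r0
  [7:0] imm=38 = #38

subi %r0, #38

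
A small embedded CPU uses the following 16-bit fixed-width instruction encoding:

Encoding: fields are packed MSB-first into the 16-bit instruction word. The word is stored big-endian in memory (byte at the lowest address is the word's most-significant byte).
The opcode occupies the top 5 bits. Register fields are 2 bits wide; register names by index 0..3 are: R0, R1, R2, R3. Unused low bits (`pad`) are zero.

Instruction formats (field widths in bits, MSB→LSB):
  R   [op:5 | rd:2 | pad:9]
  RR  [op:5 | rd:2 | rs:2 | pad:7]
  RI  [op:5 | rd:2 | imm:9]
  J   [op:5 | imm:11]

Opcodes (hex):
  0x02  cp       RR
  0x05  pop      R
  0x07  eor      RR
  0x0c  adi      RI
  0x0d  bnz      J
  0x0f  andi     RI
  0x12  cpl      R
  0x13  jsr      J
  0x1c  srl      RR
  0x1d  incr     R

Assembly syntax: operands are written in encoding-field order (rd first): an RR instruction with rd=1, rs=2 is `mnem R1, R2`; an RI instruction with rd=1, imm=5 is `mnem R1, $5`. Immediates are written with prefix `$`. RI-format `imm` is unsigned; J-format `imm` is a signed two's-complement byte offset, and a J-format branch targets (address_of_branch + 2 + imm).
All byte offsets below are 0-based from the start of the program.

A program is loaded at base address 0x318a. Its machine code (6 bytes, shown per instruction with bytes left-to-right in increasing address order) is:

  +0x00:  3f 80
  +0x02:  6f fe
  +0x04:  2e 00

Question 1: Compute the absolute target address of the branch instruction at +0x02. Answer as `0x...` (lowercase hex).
@+02  big-endian(6f fe) = 0x6ffe
  top 5b → 0xd → bnz [J]
  imm: (w>>0)&0x7ff=0x7fe (s11→-2) → $-2
  target = base 0x318a + off 0x02 + 2 + imm -2 = 0x318c

0x318c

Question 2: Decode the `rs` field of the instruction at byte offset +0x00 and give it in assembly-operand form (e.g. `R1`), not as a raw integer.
[00] 3f 80 → 0x3f80
  op=0x3f80>>11=0x7 ⇒ eor (RR)
  rd: (w>>9)&0x3=0x3 → R3
  rs: (w>>7)&0x3=0x3 → R3

R3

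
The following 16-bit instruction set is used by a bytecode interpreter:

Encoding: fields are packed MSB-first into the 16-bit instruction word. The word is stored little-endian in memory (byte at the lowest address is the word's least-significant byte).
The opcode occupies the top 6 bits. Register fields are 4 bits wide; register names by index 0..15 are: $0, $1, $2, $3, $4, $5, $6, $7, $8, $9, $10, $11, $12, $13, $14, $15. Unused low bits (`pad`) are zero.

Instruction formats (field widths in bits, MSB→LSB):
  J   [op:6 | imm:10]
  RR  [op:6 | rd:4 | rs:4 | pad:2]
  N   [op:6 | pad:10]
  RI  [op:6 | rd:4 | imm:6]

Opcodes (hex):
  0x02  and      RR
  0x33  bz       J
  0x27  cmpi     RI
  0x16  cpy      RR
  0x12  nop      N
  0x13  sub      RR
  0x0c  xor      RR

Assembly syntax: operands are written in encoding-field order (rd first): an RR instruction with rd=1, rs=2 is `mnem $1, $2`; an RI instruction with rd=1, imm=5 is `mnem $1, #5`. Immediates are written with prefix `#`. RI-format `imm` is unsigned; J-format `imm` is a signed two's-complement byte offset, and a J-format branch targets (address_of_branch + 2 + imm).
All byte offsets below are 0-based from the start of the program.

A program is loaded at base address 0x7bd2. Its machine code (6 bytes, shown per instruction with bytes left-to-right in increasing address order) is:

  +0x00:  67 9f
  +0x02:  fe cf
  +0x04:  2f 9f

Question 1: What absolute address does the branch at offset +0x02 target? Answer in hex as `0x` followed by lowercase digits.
[02] fe cf → 0xcffe
  opcode bits[15:10]=0x33: bz/J
  imm@[9:0]=0x3fe (s10→-2) ⇒ #-2
  target = base 0x7bd2 + off 0x02 + 2 + imm -2 = 0x7bd4

0x7bd4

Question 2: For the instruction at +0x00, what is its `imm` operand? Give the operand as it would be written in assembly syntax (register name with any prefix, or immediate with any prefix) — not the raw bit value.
#39

@+00  little-endian(67 9f) = 0x9f67
  op=0x9f67>>10=0x27 ⇒ cmpi (RI)
  rd: (w>>6)&0xf=0xd → $13
  imm: (w>>0)&0x3f=0x27 → #39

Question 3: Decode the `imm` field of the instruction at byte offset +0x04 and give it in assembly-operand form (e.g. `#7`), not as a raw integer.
#47

+0x04: 2f 9f ⇒ word 0x9f2f (little)
  top 6b → 0x27 → cmpi [RI]
  [9:6] rd=12 = $12
  [5:0] imm=47 = #47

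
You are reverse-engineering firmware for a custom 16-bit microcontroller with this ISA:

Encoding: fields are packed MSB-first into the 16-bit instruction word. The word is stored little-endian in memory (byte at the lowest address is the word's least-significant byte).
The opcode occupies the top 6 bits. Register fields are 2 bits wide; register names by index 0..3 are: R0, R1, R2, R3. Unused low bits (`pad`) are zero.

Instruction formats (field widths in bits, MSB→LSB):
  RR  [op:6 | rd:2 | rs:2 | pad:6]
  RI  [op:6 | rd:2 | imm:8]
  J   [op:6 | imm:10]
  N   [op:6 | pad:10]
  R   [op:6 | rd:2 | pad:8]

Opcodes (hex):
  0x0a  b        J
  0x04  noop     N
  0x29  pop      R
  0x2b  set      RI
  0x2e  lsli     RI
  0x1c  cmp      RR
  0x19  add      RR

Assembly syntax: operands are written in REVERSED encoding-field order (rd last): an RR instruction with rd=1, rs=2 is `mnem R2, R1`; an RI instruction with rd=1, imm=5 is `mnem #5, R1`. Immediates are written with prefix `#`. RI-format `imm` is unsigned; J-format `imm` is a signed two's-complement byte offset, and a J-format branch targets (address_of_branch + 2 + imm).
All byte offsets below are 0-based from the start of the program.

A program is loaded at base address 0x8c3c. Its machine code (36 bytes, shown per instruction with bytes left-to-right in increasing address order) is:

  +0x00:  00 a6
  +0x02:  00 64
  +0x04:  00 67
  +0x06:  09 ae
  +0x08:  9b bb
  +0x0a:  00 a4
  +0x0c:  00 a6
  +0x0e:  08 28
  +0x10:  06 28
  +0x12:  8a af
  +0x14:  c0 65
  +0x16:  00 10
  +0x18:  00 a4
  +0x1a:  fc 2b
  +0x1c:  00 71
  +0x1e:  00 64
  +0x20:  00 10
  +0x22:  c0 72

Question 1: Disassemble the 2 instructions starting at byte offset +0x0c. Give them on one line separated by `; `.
pop R2; b #8

off 0x0c: read 00 a6 as little → 0xa600
  opcode bits[15:10]=0x29: pop/R
  [9:8] rd=2 = R2
off 0x0e: read 08 28 as little → 0x2808
  opcode bits[15:10]=0xa: b/J
  [9:0] imm=8 = #8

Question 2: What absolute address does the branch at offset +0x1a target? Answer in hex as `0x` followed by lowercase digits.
off 0x1a: read fc 2b as little → 0x2bfc
  opcode bits[15:10]=0xa: b/J
  imm: (w>>0)&0x3ff=0x3fc (s10→-4) → #-4
  target = base 0x8c3c + off 0x1a + 2 + imm -4 = 0x8c54

0x8c54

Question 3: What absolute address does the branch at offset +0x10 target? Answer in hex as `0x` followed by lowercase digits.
+0x10: 06 28 ⇒ word 0x2806 (little)
  top 6b → 0xa → b [J]
  imm@[9:0]=0x6 ⇒ #6
  target = base 0x8c3c + off 0x10 + 2 + imm 6 = 0x8c54

0x8c54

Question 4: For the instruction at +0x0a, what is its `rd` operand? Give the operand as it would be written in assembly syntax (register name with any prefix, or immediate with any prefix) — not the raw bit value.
@+0a  little-endian(00 a4) = 0xa400
  op=0xa400>>10=0x29 ⇒ pop (R)
  rd@[9:8]=0x0 ⇒ R0

R0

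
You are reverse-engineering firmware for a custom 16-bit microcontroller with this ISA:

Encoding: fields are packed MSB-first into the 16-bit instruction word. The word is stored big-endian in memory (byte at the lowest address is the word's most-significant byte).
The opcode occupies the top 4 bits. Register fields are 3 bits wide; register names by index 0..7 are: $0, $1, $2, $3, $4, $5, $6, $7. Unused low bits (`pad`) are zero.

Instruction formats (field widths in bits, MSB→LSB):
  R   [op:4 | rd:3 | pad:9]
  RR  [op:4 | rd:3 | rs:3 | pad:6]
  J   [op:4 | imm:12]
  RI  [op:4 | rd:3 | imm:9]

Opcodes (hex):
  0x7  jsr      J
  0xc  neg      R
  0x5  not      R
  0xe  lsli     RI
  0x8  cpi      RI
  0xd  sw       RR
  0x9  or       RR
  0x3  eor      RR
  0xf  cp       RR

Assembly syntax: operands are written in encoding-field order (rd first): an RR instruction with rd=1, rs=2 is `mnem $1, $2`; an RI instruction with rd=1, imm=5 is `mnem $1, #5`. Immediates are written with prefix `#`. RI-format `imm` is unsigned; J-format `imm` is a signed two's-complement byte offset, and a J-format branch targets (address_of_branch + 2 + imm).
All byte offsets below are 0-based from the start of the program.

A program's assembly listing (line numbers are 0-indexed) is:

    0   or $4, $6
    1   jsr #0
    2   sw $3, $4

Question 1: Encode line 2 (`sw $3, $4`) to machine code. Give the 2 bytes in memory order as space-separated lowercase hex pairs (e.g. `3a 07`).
L2: sw op=0xd:4|rd=3:3|rs=4:3|pad=0:6 ⇒ 0xd700 ⇒ big d7 00

d7 00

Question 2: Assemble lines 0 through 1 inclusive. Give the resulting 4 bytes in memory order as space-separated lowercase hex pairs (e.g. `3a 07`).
L0: or op=0x9:4|rd=4:3|rs=6:3|pad=0:6 ⇒ 0x9980 ⇒ big 99 80
L1: jsr op=0x7:4|imm=0:12 ⇒ 0x7000 ⇒ big 70 00

99 80 70 00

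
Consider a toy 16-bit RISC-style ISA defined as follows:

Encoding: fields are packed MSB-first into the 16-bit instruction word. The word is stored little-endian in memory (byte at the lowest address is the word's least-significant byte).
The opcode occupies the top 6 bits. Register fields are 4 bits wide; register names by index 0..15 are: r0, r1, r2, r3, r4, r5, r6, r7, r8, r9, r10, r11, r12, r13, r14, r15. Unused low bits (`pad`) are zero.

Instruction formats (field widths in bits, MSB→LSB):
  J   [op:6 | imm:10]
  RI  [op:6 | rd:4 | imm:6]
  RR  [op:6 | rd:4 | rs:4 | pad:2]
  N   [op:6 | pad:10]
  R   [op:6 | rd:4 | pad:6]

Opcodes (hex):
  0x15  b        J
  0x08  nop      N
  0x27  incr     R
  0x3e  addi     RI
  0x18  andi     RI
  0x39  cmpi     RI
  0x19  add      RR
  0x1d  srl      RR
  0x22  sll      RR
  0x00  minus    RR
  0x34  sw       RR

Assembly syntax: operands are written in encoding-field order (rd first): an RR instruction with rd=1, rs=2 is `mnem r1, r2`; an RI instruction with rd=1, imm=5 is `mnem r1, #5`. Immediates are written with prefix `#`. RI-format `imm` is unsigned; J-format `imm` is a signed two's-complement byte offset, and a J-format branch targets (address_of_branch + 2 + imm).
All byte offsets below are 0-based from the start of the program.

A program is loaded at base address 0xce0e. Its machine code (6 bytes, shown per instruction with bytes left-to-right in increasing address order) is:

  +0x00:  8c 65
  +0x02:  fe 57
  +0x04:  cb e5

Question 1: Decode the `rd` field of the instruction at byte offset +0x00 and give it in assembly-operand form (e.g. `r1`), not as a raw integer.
[00] 8c 65 → 0x658c
  top 6b → 0x19 → add [RR]
  rd: (w>>6)&0xf=0x6 → r6
  rs: (w>>2)&0xf=0x3 → r3

r6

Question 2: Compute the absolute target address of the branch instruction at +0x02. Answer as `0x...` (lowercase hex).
0xce10

[02] fe 57 → 0x57fe
  top 6b → 0x15 → b [J]
  [9:0] imm=1022 (s10→-2) = #-2
  target = base 0xce0e + off 0x02 + 2 + imm -2 = 0xce10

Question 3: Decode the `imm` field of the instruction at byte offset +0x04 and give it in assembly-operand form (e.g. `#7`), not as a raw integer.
#11

[04] cb e5 → 0xe5cb
  op=0xe5cb>>10=0x39 ⇒ cmpi (RI)
  rd: (w>>6)&0xf=0x7 → r7
  imm: (w>>0)&0x3f=0xb → #11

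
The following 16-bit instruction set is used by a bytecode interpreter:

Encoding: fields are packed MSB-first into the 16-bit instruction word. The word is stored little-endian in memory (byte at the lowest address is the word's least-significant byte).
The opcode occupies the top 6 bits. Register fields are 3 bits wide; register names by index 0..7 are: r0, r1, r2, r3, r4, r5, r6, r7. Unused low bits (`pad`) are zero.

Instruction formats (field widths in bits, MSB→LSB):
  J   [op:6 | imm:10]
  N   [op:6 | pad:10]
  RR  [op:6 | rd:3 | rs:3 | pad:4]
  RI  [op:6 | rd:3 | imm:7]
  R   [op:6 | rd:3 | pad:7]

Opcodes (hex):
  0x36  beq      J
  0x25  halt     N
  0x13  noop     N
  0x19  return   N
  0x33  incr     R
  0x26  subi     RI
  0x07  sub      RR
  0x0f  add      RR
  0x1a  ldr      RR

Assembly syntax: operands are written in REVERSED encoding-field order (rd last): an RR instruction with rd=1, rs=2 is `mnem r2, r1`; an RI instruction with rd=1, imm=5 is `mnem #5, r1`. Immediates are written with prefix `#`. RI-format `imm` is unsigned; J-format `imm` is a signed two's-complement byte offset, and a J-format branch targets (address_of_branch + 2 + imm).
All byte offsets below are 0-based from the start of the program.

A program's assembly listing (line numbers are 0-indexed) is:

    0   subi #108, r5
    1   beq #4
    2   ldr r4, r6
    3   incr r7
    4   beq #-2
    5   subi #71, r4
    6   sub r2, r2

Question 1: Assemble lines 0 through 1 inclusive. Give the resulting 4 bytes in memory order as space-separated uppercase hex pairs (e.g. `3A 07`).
EC 9A 04 D8

0. subi fields op=0x26:6|rd=5:3|imm=108:7 → word 9aech → ec 9a
1. beq fields op=0x36:6|imm=4:10 → word d804h → 04 d8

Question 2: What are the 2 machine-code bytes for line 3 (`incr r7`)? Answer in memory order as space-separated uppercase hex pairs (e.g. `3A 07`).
80 CF

3. incr fields op=0x33:6|rd=7:3|pad=0:7 → word cf80h → 80 cf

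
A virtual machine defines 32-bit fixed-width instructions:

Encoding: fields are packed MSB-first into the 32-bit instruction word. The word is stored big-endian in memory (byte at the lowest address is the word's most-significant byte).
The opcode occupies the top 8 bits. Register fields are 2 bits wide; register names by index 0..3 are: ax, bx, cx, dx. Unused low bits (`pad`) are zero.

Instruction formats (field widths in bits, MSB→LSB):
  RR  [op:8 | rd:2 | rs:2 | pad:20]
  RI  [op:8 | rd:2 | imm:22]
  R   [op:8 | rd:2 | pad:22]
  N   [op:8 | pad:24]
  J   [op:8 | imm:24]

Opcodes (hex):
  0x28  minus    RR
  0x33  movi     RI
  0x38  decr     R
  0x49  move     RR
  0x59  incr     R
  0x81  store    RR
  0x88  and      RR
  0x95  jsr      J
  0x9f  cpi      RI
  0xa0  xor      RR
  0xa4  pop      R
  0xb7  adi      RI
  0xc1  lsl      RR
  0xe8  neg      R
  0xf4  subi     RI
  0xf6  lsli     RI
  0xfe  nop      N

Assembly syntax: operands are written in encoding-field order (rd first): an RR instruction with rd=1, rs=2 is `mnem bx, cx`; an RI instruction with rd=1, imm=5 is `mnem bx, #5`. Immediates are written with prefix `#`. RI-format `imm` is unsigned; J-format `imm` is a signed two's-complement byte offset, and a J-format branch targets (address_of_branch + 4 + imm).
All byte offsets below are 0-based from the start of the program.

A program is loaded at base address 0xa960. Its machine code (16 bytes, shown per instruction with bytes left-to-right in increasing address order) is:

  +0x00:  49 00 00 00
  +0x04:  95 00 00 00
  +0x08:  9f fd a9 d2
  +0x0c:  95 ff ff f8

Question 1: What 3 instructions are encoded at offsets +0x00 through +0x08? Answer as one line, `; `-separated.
move ax, ax; jsr #0; cpi dx, #4041170

[00] 49 00 00 00 → 0x49000000
  top 8b → 0x49 → move [RR]
  rd@[23:22]=0x0 ⇒ ax
  rs@[21:20]=0x0 ⇒ ax
[04] 95 00 00 00 → 0x95000000
  top 8b → 0x95 → jsr [J]
  imm@[23:0]=0x0 ⇒ #0
[08] 9f fd a9 d2 → 0x9ffda9d2
  top 8b → 0x9f → cpi [RI]
  rd@[23:22]=0x3 ⇒ dx
  imm@[21:0]=0x3da9d2 ⇒ #4041170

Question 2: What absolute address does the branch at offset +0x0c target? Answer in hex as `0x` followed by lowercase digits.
[0c] 95 ff ff f8 → 0x95fffff8
  top 8b → 0x95 → jsr [J]
  [23:0] imm=16777208 (s24→-8) = #-8
  target = base 0xa960 + off 0x0c + 4 + imm -8 = 0xa968

0xa968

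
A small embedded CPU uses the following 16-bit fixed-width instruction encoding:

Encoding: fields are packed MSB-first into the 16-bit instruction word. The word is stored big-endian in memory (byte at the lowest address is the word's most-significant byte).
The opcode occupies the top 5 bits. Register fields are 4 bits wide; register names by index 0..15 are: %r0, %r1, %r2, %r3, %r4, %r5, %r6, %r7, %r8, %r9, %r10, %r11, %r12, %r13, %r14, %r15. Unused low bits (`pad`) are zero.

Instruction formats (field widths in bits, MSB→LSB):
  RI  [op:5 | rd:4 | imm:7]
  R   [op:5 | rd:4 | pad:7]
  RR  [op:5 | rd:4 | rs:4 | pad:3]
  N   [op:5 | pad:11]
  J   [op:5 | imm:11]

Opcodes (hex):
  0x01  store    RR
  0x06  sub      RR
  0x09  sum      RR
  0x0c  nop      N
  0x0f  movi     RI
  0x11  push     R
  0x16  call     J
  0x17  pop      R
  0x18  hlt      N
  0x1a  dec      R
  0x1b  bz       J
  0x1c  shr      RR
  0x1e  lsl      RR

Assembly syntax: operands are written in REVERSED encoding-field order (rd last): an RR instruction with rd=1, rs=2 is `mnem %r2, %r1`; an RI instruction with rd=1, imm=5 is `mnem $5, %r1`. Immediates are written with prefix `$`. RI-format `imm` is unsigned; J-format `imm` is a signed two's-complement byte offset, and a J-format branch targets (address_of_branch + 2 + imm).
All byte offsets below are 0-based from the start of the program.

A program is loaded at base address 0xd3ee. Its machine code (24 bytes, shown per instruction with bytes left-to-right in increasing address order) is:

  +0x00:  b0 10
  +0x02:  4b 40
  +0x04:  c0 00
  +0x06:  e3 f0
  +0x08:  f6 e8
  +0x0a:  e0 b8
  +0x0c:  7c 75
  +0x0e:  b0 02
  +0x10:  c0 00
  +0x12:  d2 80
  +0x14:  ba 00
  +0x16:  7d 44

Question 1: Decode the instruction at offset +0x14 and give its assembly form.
[14] ba 00 → 0xba00
  opcode bits[15:11]=0x17: pop/R
  rd: (w>>7)&0xf=0x4 → %r4

pop %r4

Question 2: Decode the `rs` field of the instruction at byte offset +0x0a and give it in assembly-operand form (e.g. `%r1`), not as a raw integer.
%r7

@+0a  big-endian(e0 b8) = 0xe0b8
  opcode bits[15:11]=0x1c: shr/RR
  [10:7] rd=1 = %r1
  [6:3] rs=7 = %r7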